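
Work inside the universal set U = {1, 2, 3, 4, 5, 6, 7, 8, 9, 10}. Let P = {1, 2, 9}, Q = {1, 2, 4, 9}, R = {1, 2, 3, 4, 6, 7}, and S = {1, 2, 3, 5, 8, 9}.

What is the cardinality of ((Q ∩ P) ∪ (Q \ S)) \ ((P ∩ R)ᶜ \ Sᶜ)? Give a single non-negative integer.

Q ∩ P = {1, 2, 9}
Q \ S = {4}
(Q ∩ P) ∪ (Q \ S) = {1, 2, 4, 9}
P ∩ R = {1, 2}
(P ∩ R)ᶜ = {3, 4, 5, 6, 7, 8, 9, 10}
Sᶜ = {4, 6, 7, 10}
(P ∩ R)ᶜ \ Sᶜ = {3, 5, 8, 9}
((Q ∩ P) ∪ (Q \ S)) \ ((P ∩ R)ᶜ \ Sᶜ) = {1, 2, 4}
|((Q ∩ P) ∪ (Q \ S)) \ ((P ∩ R)ᶜ \ Sᶜ)| = 3

3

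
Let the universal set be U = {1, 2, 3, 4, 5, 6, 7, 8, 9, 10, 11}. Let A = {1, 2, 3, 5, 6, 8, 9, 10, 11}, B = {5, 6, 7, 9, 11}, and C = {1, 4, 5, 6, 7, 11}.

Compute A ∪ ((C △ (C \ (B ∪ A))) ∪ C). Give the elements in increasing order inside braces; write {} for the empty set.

{1, 2, 3, 4, 5, 6, 7, 8, 9, 10, 11}

B ∪ A = {1, 2, 3, 5, 6, 7, 8, 9, 10, 11}
C \ (B ∪ A) = {4}
C △ (C \ (B ∪ A)) = {1, 5, 6, 7, 11}
(C △ (C \ (B ∪ A))) ∪ C = {1, 4, 5, 6, 7, 11}
A ∪ ((C △ (C \ (B ∪ A))) ∪ C) = {1, 2, 3, 4, 5, 6, 7, 8, 9, 10, 11}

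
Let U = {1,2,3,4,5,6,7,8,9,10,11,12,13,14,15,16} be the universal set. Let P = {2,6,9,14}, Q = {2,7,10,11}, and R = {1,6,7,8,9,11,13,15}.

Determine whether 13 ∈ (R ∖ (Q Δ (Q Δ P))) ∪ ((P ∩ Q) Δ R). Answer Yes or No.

13 ∉ Q and 13 ∉ P, so 13 ∉ Q Δ P
13 ∉ Q and 13 ∉ (Q Δ P), so 13 ∉ Q Δ (Q Δ P)
13 ∈ R and 13 ∉ (Q Δ (Q Δ P)), so 13 ∈ R ∖ (Q Δ (Q Δ P))
13 ∉ P and 13 ∉ Q, so 13 ∉ P ∩ Q
13 ∉ (P ∩ Q) and 13 ∈ R, so 13 ∈ (P ∩ Q) Δ R
13 ∈ (R ∖ (Q Δ (Q Δ P))) and 13 ∈ ((P ∩ Q) Δ R), so 13 ∈ (R ∖ (Q Δ (Q Δ P))) ∪ ((P ∩ Q) Δ R)

Yes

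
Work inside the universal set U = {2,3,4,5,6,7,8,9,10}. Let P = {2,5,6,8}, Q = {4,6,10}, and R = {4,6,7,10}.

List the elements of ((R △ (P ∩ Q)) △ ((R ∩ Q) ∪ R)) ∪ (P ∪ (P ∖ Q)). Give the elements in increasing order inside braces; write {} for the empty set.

{2,5,6,8}

P ∩ Q = {6}
R △ (P ∩ Q) = {4,7,10}
R ∩ Q = {4,6,10}
(R ∩ Q) ∪ R = {4,6,7,10}
(R △ (P ∩ Q)) △ ((R ∩ Q) ∪ R) = {6}
P ∖ Q = {2,5,8}
P ∪ (P ∖ Q) = {2,5,6,8}
((R △ (P ∩ Q)) △ ((R ∩ Q) ∪ R)) ∪ (P ∪ (P ∖ Q)) = {2,5,6,8}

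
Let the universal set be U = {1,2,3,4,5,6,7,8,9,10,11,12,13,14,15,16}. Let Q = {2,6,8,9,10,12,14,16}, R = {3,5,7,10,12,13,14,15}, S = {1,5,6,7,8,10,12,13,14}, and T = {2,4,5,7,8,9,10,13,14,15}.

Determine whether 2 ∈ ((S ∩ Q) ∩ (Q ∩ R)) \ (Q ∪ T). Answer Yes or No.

2 ∉ S and 2 ∈ Q, so 2 ∉ S ∩ Q
2 ∈ Q and 2 ∉ R, so 2 ∉ Q ∩ R
2 ∉ (S ∩ Q) and 2 ∉ (Q ∩ R), so 2 ∉ (S ∩ Q) ∩ (Q ∩ R)
2 ∈ Q and 2 ∈ T, so 2 ∈ Q ∪ T
2 ∉ ((S ∩ Q) ∩ (Q ∩ R)) and 2 ∈ (Q ∪ T), so 2 ∉ ((S ∩ Q) ∩ (Q ∩ R)) \ (Q ∪ T)

No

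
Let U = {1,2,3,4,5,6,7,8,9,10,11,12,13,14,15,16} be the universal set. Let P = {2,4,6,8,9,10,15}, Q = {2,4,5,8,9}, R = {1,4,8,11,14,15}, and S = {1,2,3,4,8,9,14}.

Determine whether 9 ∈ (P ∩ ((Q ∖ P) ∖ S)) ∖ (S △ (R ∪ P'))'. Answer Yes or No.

9 ∈ Q and 9 ∈ P, so 9 ∉ Q ∖ P
9 ∉ (Q ∖ P) and 9 ∈ S, so 9 ∉ (Q ∖ P) ∖ S
9 ∈ P and 9 ∉ ((Q ∖ P) ∖ S), so 9 ∉ P ∩ ((Q ∖ P) ∖ S)
9 ∈ P, so 9 ∉ P'
9 ∉ R and 9 ∉ P', so 9 ∉ R ∪ P'
9 ∈ S and 9 ∉ (R ∪ P'), so 9 ∈ S △ (R ∪ P')
9 ∉ (S △ (R ∪ P'))' since 9 ∈ (S △ (R ∪ P'))
9 ∉ (P ∩ ((Q ∖ P) ∖ S)) and 9 ∉ (S △ (R ∪ P'))', so 9 ∉ (P ∩ ((Q ∖ P) ∖ S)) ∖ (S △ (R ∪ P'))'

No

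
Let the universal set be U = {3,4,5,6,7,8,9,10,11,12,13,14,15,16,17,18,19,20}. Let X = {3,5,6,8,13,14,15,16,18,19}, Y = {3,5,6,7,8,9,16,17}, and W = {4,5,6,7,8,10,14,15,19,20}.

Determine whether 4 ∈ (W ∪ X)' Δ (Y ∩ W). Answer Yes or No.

4 ∈ W and 4 ∉ X, so 4 ∈ W ∪ X
4 ∉ (W ∪ X)' since 4 ∈ (W ∪ X)
4 ∉ Y and 4 ∈ W, so 4 ∉ Y ∩ W
4 ∉ (W ∪ X)' and 4 ∉ (Y ∩ W), so 4 ∉ (W ∪ X)' Δ (Y ∩ W)

No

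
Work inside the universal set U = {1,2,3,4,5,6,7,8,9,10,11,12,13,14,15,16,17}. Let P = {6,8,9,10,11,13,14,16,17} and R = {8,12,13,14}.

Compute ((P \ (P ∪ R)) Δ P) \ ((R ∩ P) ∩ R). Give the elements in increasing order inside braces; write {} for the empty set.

P ∪ R = {6,8,9,10,11,12,13,14,16,17}
P \ (P ∪ R) = {}
(P \ (P ∪ R)) Δ P = {6,8,9,10,11,13,14,16,17}
R ∩ P = {8,13,14}
(R ∩ P) ∩ R = {8,13,14}
((P \ (P ∪ R)) Δ P) \ ((R ∩ P) ∩ R) = {6,9,10,11,16,17}

{6,9,10,11,16,17}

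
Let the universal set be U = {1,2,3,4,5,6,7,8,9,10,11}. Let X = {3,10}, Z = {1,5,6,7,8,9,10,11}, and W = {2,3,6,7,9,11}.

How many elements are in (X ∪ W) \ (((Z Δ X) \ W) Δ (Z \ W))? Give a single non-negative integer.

6

X ∪ W = {2,3,6,7,9,10,11}
Z Δ X = {1,3,5,6,7,8,9,11}
(Z Δ X) \ W = {1,5,8}
Z \ W = {1,5,8,10}
((Z Δ X) \ W) Δ (Z \ W) = {10}
(X ∪ W) \ (((Z Δ X) \ W) Δ (Z \ W)) = {2,3,6,7,9,11}
|(X ∪ W) \ (((Z Δ X) \ W) Δ (Z \ W))| = 6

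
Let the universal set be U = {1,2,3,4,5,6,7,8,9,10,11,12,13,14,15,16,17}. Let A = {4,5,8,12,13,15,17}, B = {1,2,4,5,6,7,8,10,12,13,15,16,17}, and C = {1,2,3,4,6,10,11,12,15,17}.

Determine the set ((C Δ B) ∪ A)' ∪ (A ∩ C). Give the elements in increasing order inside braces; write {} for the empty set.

{1,2,4,6,9,10,12,14,15,17}

C Δ B = {3,5,7,8,11,13,16}
(C Δ B) ∪ A = {3,4,5,7,8,11,12,13,15,16,17}
((C Δ B) ∪ A)' = {1,2,6,9,10,14}
A ∩ C = {4,12,15,17}
((C Δ B) ∪ A)' ∪ (A ∩ C) = {1,2,4,6,9,10,12,14,15,17}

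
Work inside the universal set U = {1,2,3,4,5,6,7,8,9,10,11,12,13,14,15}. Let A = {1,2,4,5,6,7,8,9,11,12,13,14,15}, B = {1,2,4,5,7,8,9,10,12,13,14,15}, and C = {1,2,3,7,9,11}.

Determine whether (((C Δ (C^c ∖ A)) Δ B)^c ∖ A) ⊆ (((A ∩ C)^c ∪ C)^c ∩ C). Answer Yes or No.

No

C^c = {4,5,6,8,10,12,13,14,15}
C^c ∖ A = {10}
C Δ (C^c ∖ A) = {1,2,3,7,9,10,11}
(C Δ (C^c ∖ A)) Δ B = {3,4,5,8,11,12,13,14,15}
((C Δ (C^c ∖ A)) Δ B)^c = {1,2,6,7,9,10}
((C Δ (C^c ∖ A)) Δ B)^c ∖ A = {10}
A ∩ C = {1,2,7,9,11}
(A ∩ C)^c = {3,4,5,6,8,10,12,13,14,15}
(A ∩ C)^c ∪ C = {1,2,3,4,5,6,7,8,9,10,11,12,13,14,15}
((A ∩ C)^c ∪ C)^c = {}
((A ∩ C)^c ∪ C)^c ∩ C = {}
10 ∈ ((C Δ (C^c ∖ A)) Δ B)^c ∖ A but 10 ∉ ((A ∩ C)^c ∪ C)^c ∩ C, so the inclusion fails.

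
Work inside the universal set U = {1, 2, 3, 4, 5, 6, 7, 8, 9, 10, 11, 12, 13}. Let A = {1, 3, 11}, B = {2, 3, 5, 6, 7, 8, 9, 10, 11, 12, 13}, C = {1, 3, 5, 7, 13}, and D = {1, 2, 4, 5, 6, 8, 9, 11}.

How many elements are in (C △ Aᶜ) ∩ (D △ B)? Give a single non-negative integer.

5

Aᶜ = {2, 4, 5, 6, 7, 8, 9, 10, 12, 13}
C △ Aᶜ = {1, 2, 3, 4, 6, 8, 9, 10, 12}
D △ B = {1, 3, 4, 7, 10, 12, 13}
(C △ Aᶜ) ∩ (D △ B) = {1, 3, 4, 10, 12}
|(C △ Aᶜ) ∩ (D △ B)| = 5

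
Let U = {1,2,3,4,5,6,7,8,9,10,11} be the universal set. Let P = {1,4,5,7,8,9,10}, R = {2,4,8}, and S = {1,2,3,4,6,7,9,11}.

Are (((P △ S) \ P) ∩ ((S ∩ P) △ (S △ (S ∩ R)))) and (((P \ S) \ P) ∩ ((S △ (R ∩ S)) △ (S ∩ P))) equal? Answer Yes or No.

P △ S = {2,3,5,6,8,10,11}
(P △ S) \ P = {2,3,6,11}
S ∩ P = {1,4,7,9}
S ∩ R = {2,4}
S △ (S ∩ R) = {1,3,6,7,9,11}
(S ∩ P) △ (S △ (S ∩ R)) = {3,4,6,11}
((P △ S) \ P) ∩ ((S ∩ P) △ (S △ (S ∩ R))) = {3,6,11}
P \ S = {5,8,10}
(P \ S) \ P = {}
R ∩ S = {2,4}
S △ (R ∩ S) = {1,3,6,7,9,11}
(S △ (R ∩ S)) △ (S ∩ P) = {3,4,6,11}
((P \ S) \ P) ∩ ((S △ (R ∩ S)) △ (S ∩ P)) = {}
3 ∈ ((P △ S) \ P) ∩ ((S ∩ P) △ (S △ (S ∩ R))) but 3 ∉ ((P \ S) \ P) ∩ ((S △ (R ∩ S)) △ (S ∩ P)), so they differ.

No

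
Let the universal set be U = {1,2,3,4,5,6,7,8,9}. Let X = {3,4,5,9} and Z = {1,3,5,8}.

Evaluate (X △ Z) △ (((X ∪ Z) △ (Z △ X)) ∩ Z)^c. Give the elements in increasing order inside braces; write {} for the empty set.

X △ Z = {1,4,8,9}
X ∪ Z = {1,3,4,5,8,9}
Z △ X = {1,4,8,9}
(X ∪ Z) △ (Z △ X) = {3,5}
((X ∪ Z) △ (Z △ X)) ∩ Z = {3,5}
(((X ∪ Z) △ (Z △ X)) ∩ Z)^c = {1,2,4,6,7,8,9}
(X △ Z) △ (((X ∪ Z) △ (Z △ X)) ∩ Z)^c = {2,6,7}

{2,6,7}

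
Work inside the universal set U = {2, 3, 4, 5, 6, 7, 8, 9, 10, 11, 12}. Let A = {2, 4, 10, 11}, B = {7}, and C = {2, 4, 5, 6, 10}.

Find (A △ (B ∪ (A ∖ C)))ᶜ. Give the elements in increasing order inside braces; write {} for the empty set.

A ∖ C = {11}
B ∪ (A ∖ C) = {7, 11}
A △ (B ∪ (A ∖ C)) = {2, 4, 7, 10}
(A △ (B ∪ (A ∖ C)))ᶜ = {3, 5, 6, 8, 9, 11, 12}

{3, 5, 6, 8, 9, 11, 12}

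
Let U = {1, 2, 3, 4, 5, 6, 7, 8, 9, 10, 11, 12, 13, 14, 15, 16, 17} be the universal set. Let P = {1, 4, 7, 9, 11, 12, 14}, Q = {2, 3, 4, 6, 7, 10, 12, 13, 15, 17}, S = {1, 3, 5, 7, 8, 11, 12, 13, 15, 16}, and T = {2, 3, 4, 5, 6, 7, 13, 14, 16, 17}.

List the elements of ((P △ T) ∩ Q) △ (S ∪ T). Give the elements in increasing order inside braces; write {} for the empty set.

{1, 4, 5, 7, 8, 11, 14, 15, 16}

P △ T = {1, 2, 3, 5, 6, 9, 11, 12, 13, 16, 17}
(P △ T) ∩ Q = {2, 3, 6, 12, 13, 17}
S ∪ T = {1, 2, 3, 4, 5, 6, 7, 8, 11, 12, 13, 14, 15, 16, 17}
((P △ T) ∩ Q) △ (S ∪ T) = {1, 4, 5, 7, 8, 11, 14, 15, 16}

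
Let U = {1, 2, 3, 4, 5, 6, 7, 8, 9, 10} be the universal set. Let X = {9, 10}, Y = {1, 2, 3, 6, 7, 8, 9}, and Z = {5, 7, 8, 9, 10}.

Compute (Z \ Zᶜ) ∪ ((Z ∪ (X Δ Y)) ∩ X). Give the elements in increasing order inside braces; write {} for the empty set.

Zᶜ = {1, 2, 3, 4, 6}
Z \ Zᶜ = {5, 7, 8, 9, 10}
X Δ Y = {1, 2, 3, 6, 7, 8, 10}
Z ∪ (X Δ Y) = {1, 2, 3, 5, 6, 7, 8, 9, 10}
(Z ∪ (X Δ Y)) ∩ X = {9, 10}
(Z \ Zᶜ) ∪ ((Z ∪ (X Δ Y)) ∩ X) = {5, 7, 8, 9, 10}

{5, 7, 8, 9, 10}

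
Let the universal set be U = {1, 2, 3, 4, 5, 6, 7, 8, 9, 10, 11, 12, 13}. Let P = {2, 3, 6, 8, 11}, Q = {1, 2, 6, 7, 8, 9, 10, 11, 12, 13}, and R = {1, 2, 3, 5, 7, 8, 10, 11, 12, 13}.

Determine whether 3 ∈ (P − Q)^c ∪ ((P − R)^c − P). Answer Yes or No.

No

3 ∈ P and 3 ∉ Q, so 3 ∈ P − Q
3 ∉ (P − Q)^c since 3 ∈ (P − Q)
3 ∈ P and 3 ∈ R, so 3 ∉ P − R
3 ∈ (P − R)^c since 3 ∉ (P − R)
3 ∈ (P − R)^c and 3 ∈ P, so 3 ∉ (P − R)^c − P
3 ∉ (P − Q)^c and 3 ∉ ((P − R)^c − P), so 3 ∉ (P − Q)^c ∪ ((P − R)^c − P)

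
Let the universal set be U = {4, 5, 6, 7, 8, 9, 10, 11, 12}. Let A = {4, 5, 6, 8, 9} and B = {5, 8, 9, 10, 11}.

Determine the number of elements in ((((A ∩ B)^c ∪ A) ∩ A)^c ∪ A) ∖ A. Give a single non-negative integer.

A ∩ B = {5, 8, 9}
(A ∩ B)^c = {4, 6, 7, 10, 11, 12}
(A ∩ B)^c ∪ A = {4, 5, 6, 7, 8, 9, 10, 11, 12}
((A ∩ B)^c ∪ A) ∩ A = {4, 5, 6, 8, 9}
(((A ∩ B)^c ∪ A) ∩ A)^c = {7, 10, 11, 12}
(((A ∩ B)^c ∪ A) ∩ A)^c ∪ A = {4, 5, 6, 7, 8, 9, 10, 11, 12}
((((A ∩ B)^c ∪ A) ∩ A)^c ∪ A) ∖ A = {7, 10, 11, 12}
|((((A ∩ B)^c ∪ A) ∩ A)^c ∪ A) ∖ A| = 4

4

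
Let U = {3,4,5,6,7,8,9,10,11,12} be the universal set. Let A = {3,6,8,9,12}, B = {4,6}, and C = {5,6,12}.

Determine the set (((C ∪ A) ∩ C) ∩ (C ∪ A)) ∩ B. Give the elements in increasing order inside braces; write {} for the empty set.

C ∪ A = {3,5,6,8,9,12}
(C ∪ A) ∩ C = {5,6,12}
((C ∪ A) ∩ C) ∩ (C ∪ A) = {5,6,12}
(((C ∪ A) ∩ C) ∩ (C ∪ A)) ∩ B = {6}

{6}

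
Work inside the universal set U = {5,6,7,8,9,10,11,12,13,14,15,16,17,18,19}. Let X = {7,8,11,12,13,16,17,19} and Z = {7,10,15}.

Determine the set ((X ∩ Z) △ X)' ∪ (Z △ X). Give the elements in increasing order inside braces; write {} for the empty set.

{5,6,7,8,9,10,11,12,13,14,15,16,17,18,19}

X ∩ Z = {7}
(X ∩ Z) △ X = {8,11,12,13,16,17,19}
((X ∩ Z) △ X)' = {5,6,7,9,10,14,15,18}
Z △ X = {8,10,11,12,13,15,16,17,19}
((X ∩ Z) △ X)' ∪ (Z △ X) = {5,6,7,8,9,10,11,12,13,14,15,16,17,18,19}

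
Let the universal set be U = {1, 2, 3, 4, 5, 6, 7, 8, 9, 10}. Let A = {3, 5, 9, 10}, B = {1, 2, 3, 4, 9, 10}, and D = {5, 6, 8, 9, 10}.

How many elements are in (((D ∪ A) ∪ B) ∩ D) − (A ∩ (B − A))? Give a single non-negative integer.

5

D ∪ A = {3, 5, 6, 8, 9, 10}
(D ∪ A) ∪ B = {1, 2, 3, 4, 5, 6, 8, 9, 10}
((D ∪ A) ∪ B) ∩ D = {5, 6, 8, 9, 10}
B − A = {1, 2, 4}
A ∩ (B − A) = {}
(((D ∪ A) ∪ B) ∩ D) − (A ∩ (B − A)) = {5, 6, 8, 9, 10}
|(((D ∪ A) ∪ B) ∩ D) − (A ∩ (B − A))| = 5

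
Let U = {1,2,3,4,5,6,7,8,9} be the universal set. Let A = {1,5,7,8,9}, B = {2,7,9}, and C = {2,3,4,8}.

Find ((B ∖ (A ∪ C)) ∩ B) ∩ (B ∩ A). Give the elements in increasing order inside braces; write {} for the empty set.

A ∪ C = {1,2,3,4,5,7,8,9}
B ∖ (A ∪ C) = {}
(B ∖ (A ∪ C)) ∩ B = {}
B ∩ A = {7,9}
((B ∖ (A ∪ C)) ∩ B) ∩ (B ∩ A) = {}

{}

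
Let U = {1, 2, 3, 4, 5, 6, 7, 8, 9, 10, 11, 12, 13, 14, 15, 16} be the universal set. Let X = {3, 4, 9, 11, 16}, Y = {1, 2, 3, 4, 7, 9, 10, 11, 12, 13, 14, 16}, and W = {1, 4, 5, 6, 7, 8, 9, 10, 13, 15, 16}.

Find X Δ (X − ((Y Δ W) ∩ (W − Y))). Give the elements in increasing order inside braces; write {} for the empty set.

Y Δ W = {2, 3, 5, 6, 8, 11, 12, 14, 15}
W − Y = {5, 6, 8, 15}
(Y Δ W) ∩ (W − Y) = {5, 6, 8, 15}
X − ((Y Δ W) ∩ (W − Y)) = {3, 4, 9, 11, 16}
X Δ (X − ((Y Δ W) ∩ (W − Y))) = {}

{}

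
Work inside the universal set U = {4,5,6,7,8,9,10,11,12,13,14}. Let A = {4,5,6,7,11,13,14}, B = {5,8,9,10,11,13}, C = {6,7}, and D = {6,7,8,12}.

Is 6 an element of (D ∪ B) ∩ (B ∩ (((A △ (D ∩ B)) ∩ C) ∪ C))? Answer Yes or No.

No

6 ∈ D and 6 ∉ B, so 6 ∈ D ∪ B
6 ∈ D and 6 ∉ B, so 6 ∉ D ∩ B
6 ∈ A and 6 ∉ (D ∩ B), so 6 ∈ A △ (D ∩ B)
6 ∈ (A △ (D ∩ B)) and 6 ∈ C, so 6 ∈ (A △ (D ∩ B)) ∩ C
6 ∈ ((A △ (D ∩ B)) ∩ C) and 6 ∈ C, so 6 ∈ ((A △ (D ∩ B)) ∩ C) ∪ C
6 ∉ B and 6 ∈ (((A △ (D ∩ B)) ∩ C) ∪ C), so 6 ∉ B ∩ (((A △ (D ∩ B)) ∩ C) ∪ C)
6 ∈ (D ∪ B) and 6 ∉ (B ∩ (((A △ (D ∩ B)) ∩ C) ∪ C)), so 6 ∉ (D ∪ B) ∩ (B ∩ (((A △ (D ∩ B)) ∩ C) ∪ C))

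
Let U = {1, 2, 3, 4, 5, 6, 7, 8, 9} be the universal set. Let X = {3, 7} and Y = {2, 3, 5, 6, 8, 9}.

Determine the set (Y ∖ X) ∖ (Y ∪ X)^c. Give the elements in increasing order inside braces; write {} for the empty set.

{2, 5, 6, 8, 9}

Y ∖ X = {2, 5, 6, 8, 9}
Y ∪ X = {2, 3, 5, 6, 7, 8, 9}
(Y ∪ X)^c = {1, 4}
(Y ∖ X) ∖ (Y ∪ X)^c = {2, 5, 6, 8, 9}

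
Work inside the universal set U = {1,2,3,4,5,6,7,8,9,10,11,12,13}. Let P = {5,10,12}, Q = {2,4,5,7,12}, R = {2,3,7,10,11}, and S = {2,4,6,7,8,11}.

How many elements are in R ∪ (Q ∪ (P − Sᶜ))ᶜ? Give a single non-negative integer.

10

Sᶜ = {1,3,5,9,10,12,13}
P − Sᶜ = {}
Q ∪ (P − Sᶜ) = {2,4,5,7,12}
(Q ∪ (P − Sᶜ))ᶜ = {1,3,6,8,9,10,11,13}
R ∪ (Q ∪ (P − Sᶜ))ᶜ = {1,2,3,6,7,8,9,10,11,13}
|R ∪ (Q ∪ (P − Sᶜ))ᶜ| = 10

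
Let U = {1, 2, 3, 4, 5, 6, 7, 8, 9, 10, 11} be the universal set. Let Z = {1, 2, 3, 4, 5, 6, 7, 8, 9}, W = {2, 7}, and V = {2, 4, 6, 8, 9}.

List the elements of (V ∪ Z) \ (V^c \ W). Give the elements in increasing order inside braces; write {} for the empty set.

V ∪ Z = {1, 2, 3, 4, 5, 6, 7, 8, 9}
V^c = {1, 3, 5, 7, 10, 11}
V^c \ W = {1, 3, 5, 10, 11}
(V ∪ Z) \ (V^c \ W) = {2, 4, 6, 7, 8, 9}

{2, 4, 6, 7, 8, 9}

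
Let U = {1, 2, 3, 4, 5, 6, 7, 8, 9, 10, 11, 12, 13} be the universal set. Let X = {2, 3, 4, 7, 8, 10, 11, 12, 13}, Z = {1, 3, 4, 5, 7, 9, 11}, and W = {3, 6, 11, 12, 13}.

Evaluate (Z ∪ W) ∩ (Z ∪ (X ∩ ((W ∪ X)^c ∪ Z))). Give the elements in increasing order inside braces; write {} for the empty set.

Z ∪ W = {1, 3, 4, 5, 6, 7, 9, 11, 12, 13}
W ∪ X = {2, 3, 4, 6, 7, 8, 10, 11, 12, 13}
(W ∪ X)^c = {1, 5, 9}
(W ∪ X)^c ∪ Z = {1, 3, 4, 5, 7, 9, 11}
X ∩ ((W ∪ X)^c ∪ Z) = {3, 4, 7, 11}
Z ∪ (X ∩ ((W ∪ X)^c ∪ Z)) = {1, 3, 4, 5, 7, 9, 11}
(Z ∪ W) ∩ (Z ∪ (X ∩ ((W ∪ X)^c ∪ Z))) = {1, 3, 4, 5, 7, 9, 11}

{1, 3, 4, 5, 7, 9, 11}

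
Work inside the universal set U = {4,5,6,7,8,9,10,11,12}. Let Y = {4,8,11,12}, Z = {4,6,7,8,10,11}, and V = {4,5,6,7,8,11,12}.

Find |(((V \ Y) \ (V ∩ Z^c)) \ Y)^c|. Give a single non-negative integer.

7

V \ Y = {5,6,7}
Z^c = {5,9,12}
V ∩ Z^c = {5,12}
(V \ Y) \ (V ∩ Z^c) = {6,7}
((V \ Y) \ (V ∩ Z^c)) \ Y = {6,7}
(((V \ Y) \ (V ∩ Z^c)) \ Y)^c = {4,5,8,9,10,11,12}
|(((V \ Y) \ (V ∩ Z^c)) \ Y)^c| = 7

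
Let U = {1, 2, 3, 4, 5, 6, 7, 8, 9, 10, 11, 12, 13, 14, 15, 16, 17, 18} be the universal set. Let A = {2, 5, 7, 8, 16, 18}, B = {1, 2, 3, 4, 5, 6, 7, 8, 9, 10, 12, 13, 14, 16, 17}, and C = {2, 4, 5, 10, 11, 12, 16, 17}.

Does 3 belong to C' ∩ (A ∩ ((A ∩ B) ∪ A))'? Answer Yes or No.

Yes

3 ∉ C, so 3 ∈ C'
3 ∉ A and 3 ∈ B, so 3 ∉ A ∩ B
3 ∉ (A ∩ B) and 3 ∉ A, so 3 ∉ (A ∩ B) ∪ A
3 ∉ A and 3 ∉ ((A ∩ B) ∪ A), so 3 ∉ A ∩ ((A ∩ B) ∪ A)
3 ∈ (A ∩ ((A ∩ B) ∪ A))' since 3 ∉ (A ∩ ((A ∩ B) ∪ A))
3 ∈ C' and 3 ∈ (A ∩ ((A ∩ B) ∪ A))', so 3 ∈ C' ∩ (A ∩ ((A ∩ B) ∪ A))'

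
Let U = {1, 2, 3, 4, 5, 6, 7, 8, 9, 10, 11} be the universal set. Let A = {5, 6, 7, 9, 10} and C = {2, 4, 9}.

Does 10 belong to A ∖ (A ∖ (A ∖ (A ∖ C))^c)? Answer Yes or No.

10 ∈ A and 10 ∉ C, so 10 ∈ A ∖ C
10 ∈ A and 10 ∈ (A ∖ C), so 10 ∉ A ∖ (A ∖ C)
10 ∈ (A ∖ (A ∖ C))^c since 10 ∉ (A ∖ (A ∖ C))
10 ∈ A and 10 ∈ (A ∖ (A ∖ C))^c, so 10 ∉ A ∖ (A ∖ (A ∖ C))^c
10 ∈ A and 10 ∉ (A ∖ (A ∖ (A ∖ C))^c), so 10 ∈ A ∖ (A ∖ (A ∖ (A ∖ C))^c)

Yes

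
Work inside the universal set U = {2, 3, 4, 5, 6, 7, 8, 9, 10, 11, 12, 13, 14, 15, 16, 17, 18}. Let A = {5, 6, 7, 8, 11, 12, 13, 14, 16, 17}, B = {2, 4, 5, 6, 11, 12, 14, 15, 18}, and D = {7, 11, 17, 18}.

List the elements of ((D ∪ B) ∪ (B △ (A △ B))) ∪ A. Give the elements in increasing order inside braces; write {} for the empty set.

D ∪ B = {2, 4, 5, 6, 7, 11, 12, 14, 15, 17, 18}
A △ B = {2, 4, 7, 8, 13, 15, 16, 17, 18}
B △ (A △ B) = {5, 6, 7, 8, 11, 12, 13, 14, 16, 17}
(D ∪ B) ∪ (B △ (A △ B)) = {2, 4, 5, 6, 7, 8, 11, 12, 13, 14, 15, 16, 17, 18}
((D ∪ B) ∪ (B △ (A △ B))) ∪ A = {2, 4, 5, 6, 7, 8, 11, 12, 13, 14, 15, 16, 17, 18}

{2, 4, 5, 6, 7, 8, 11, 12, 13, 14, 15, 16, 17, 18}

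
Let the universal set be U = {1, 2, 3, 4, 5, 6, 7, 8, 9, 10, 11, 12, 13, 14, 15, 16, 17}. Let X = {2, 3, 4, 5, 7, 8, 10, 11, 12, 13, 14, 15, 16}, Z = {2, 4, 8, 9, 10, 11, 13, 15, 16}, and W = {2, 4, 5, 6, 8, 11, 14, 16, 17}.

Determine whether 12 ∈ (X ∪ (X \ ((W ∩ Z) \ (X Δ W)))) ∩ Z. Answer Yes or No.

No

12 ∉ W and 12 ∉ Z, so 12 ∉ W ∩ Z
12 ∈ X and 12 ∉ W, so 12 ∈ X Δ W
12 ∉ (W ∩ Z) and 12 ∈ (X Δ W), so 12 ∉ (W ∩ Z) \ (X Δ W)
12 ∈ X and 12 ∉ ((W ∩ Z) \ (X Δ W)), so 12 ∈ X \ ((W ∩ Z) \ (X Δ W))
12 ∈ X and 12 ∈ (X \ ((W ∩ Z) \ (X Δ W))), so 12 ∈ X ∪ (X \ ((W ∩ Z) \ (X Δ W)))
12 ∈ (X ∪ (X \ ((W ∩ Z) \ (X Δ W)))) and 12 ∉ Z, so 12 ∉ (X ∪ (X \ ((W ∩ Z) \ (X Δ W)))) ∩ Z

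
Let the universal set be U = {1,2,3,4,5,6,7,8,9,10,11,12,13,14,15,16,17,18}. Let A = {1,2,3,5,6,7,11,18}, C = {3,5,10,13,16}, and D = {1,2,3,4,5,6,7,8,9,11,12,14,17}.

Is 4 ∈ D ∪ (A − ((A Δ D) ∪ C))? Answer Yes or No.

Yes

4 ∉ A and 4 ∈ D, so 4 ∈ A Δ D
4 ∈ (A Δ D) and 4 ∉ C, so 4 ∈ (A Δ D) ∪ C
4 ∉ A and 4 ∈ ((A Δ D) ∪ C), so 4 ∉ A − ((A Δ D) ∪ C)
4 ∈ D and 4 ∉ (A − ((A Δ D) ∪ C)), so 4 ∈ D ∪ (A − ((A Δ D) ∪ C))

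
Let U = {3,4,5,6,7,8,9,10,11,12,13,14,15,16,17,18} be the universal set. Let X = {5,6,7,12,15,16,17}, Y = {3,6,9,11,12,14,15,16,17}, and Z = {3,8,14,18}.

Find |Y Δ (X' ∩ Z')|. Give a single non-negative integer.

X' = {3,4,8,9,10,11,13,14,18}
Z' = {4,5,6,7,9,10,11,12,13,15,16,17}
X' ∩ Z' = {4,9,10,11,13}
Y Δ (X' ∩ Z') = {3,4,6,10,12,13,14,15,16,17}
|Y Δ (X' ∩ Z')| = 10

10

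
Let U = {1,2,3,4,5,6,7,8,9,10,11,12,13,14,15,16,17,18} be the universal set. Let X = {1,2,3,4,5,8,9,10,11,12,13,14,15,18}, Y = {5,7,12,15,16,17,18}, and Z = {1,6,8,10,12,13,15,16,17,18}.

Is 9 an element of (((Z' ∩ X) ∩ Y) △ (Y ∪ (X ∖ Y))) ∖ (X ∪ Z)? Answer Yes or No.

9 ∉ Z, so 9 ∈ Z'
9 ∈ Z' and 9 ∈ X, so 9 ∈ Z' ∩ X
9 ∈ (Z' ∩ X) and 9 ∉ Y, so 9 ∉ (Z' ∩ X) ∩ Y
9 ∈ X and 9 ∉ Y, so 9 ∈ X ∖ Y
9 ∉ Y and 9 ∈ (X ∖ Y), so 9 ∈ Y ∪ (X ∖ Y)
9 ∉ ((Z' ∩ X) ∩ Y) and 9 ∈ (Y ∪ (X ∖ Y)), so 9 ∈ ((Z' ∩ X) ∩ Y) △ (Y ∪ (X ∖ Y))
9 ∈ X and 9 ∉ Z, so 9 ∈ X ∪ Z
9 ∈ (((Z' ∩ X) ∩ Y) △ (Y ∪ (X ∖ Y))) and 9 ∈ (X ∪ Z), so 9 ∉ (((Z' ∩ X) ∩ Y) △ (Y ∪ (X ∖ Y))) ∖ (X ∪ Z)

No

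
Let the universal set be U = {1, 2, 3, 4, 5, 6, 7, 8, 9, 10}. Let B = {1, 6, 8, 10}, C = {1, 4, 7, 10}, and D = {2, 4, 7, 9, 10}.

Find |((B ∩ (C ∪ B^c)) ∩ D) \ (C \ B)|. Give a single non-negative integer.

B^c = {2, 3, 4, 5, 7, 9}
C ∪ B^c = {1, 2, 3, 4, 5, 7, 9, 10}
B ∩ (C ∪ B^c) = {1, 10}
(B ∩ (C ∪ B^c)) ∩ D = {10}
C \ B = {4, 7}
((B ∩ (C ∪ B^c)) ∩ D) \ (C \ B) = {10}
|((B ∩ (C ∪ B^c)) ∩ D) \ (C \ B)| = 1

1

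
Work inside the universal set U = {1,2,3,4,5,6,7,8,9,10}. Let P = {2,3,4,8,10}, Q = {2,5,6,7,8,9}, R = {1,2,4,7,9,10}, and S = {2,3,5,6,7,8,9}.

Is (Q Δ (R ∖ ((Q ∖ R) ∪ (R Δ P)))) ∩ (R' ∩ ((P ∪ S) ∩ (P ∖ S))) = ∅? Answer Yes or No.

Q ∖ R = {5,6,8}
R Δ P = {1,3,7,8,9}
(Q ∖ R) ∪ (R Δ P) = {1,3,5,6,7,8,9}
R ∖ ((Q ∖ R) ∪ (R Δ P)) = {2,4,10}
Q Δ (R ∖ ((Q ∖ R) ∪ (R Δ P))) = {4,5,6,7,8,9,10}
R' = {3,5,6,8}
P ∪ S = {2,3,4,5,6,7,8,9,10}
P ∖ S = {4,10}
(P ∪ S) ∩ (P ∖ S) = {4,10}
R' ∩ ((P ∪ S) ∩ (P ∖ S)) = {}
{4,5,6,7,8,9,10} and {} share no elements.

Yes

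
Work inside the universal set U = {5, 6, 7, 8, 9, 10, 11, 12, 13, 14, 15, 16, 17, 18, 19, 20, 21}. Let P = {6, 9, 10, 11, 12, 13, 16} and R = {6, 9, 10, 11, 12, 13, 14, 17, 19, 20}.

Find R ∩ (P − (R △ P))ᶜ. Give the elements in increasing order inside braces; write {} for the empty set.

R △ P = {14, 16, 17, 19, 20}
P − (R △ P) = {6, 9, 10, 11, 12, 13}
(P − (R △ P))ᶜ = {5, 7, 8, 14, 15, 16, 17, 18, 19, 20, 21}
R ∩ (P − (R △ P))ᶜ = {14, 17, 19, 20}

{14, 17, 19, 20}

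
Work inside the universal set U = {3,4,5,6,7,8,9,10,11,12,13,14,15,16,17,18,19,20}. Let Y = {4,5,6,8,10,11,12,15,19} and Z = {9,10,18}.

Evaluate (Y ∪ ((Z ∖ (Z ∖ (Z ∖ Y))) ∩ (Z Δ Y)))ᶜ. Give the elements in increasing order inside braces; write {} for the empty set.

Z ∖ Y = {9,18}
Z ∖ (Z ∖ Y) = {10}
Z ∖ (Z ∖ (Z ∖ Y)) = {9,18}
Z Δ Y = {4,5,6,8,9,11,12,15,18,19}
(Z ∖ (Z ∖ (Z ∖ Y))) ∩ (Z Δ Y) = {9,18}
Y ∪ ((Z ∖ (Z ∖ (Z ∖ Y))) ∩ (Z Δ Y)) = {4,5,6,8,9,10,11,12,15,18,19}
(Y ∪ ((Z ∖ (Z ∖ (Z ∖ Y))) ∩ (Z Δ Y)))ᶜ = {3,7,13,14,16,17,20}

{3,7,13,14,16,17,20}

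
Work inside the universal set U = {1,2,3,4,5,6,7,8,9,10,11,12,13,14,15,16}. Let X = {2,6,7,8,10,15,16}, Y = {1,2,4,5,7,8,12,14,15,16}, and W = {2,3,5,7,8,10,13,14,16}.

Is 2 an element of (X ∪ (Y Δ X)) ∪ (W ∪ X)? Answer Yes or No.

2 ∈ Y and 2 ∈ X, so 2 ∉ Y Δ X
2 ∈ X and 2 ∉ (Y Δ X), so 2 ∈ X ∪ (Y Δ X)
2 ∈ W and 2 ∈ X, so 2 ∈ W ∪ X
2 ∈ (X ∪ (Y Δ X)) and 2 ∈ (W ∪ X), so 2 ∈ (X ∪ (Y Δ X)) ∪ (W ∪ X)

Yes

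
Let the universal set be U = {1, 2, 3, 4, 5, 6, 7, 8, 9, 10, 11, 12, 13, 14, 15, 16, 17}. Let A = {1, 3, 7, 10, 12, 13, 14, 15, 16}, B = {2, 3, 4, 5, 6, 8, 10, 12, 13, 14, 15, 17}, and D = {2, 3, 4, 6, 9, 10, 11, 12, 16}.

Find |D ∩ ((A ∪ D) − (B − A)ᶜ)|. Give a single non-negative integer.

3

A ∪ D = {1, 2, 3, 4, 6, 7, 9, 10, 11, 12, 13, 14, 15, 16}
B − A = {2, 4, 5, 6, 8, 17}
(B − A)ᶜ = {1, 3, 7, 9, 10, 11, 12, 13, 14, 15, 16}
(A ∪ D) − (B − A)ᶜ = {2, 4, 6}
D ∩ ((A ∪ D) − (B − A)ᶜ) = {2, 4, 6}
|D ∩ ((A ∪ D) − (B − A)ᶜ)| = 3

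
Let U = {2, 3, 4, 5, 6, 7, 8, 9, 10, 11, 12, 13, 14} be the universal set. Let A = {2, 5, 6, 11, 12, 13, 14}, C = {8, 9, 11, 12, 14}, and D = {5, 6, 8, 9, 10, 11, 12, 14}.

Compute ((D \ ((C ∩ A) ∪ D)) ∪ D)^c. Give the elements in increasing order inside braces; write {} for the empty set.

{2, 3, 4, 7, 13}

C ∩ A = {11, 12, 14}
(C ∩ A) ∪ D = {5, 6, 8, 9, 10, 11, 12, 14}
D \ ((C ∩ A) ∪ D) = {}
(D \ ((C ∩ A) ∪ D)) ∪ D = {5, 6, 8, 9, 10, 11, 12, 14}
((D \ ((C ∩ A) ∪ D)) ∪ D)^c = {2, 3, 4, 7, 13}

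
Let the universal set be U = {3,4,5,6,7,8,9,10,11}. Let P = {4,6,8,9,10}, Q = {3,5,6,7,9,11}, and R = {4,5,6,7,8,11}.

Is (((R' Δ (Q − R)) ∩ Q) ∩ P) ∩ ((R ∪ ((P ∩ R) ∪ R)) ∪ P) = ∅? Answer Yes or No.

R' = {3,9,10}
Q − R = {3,9}
R' Δ (Q − R) = {10}
(R' Δ (Q − R)) ∩ Q = {}
((R' Δ (Q − R)) ∩ Q) ∩ P = {}
P ∩ R = {4,6,8}
(P ∩ R) ∪ R = {4,5,6,7,8,11}
R ∪ ((P ∩ R) ∪ R) = {4,5,6,7,8,11}
(R ∪ ((P ∩ R) ∪ R)) ∪ P = {4,5,6,7,8,9,10,11}
{} and {4,5,6,7,8,9,10,11} share no elements.

Yes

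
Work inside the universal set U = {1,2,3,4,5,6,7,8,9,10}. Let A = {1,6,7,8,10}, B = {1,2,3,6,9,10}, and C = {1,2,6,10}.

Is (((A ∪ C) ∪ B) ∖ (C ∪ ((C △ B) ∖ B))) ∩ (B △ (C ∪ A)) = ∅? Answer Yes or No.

A ∪ C = {1,2,6,7,8,10}
(A ∪ C) ∪ B = {1,2,3,6,7,8,9,10}
C △ B = {3,9}
(C △ B) ∖ B = {}
C ∪ ((C △ B) ∖ B) = {1,2,6,10}
((A ∪ C) ∪ B) ∖ (C ∪ ((C △ B) ∖ B)) = {3,7,8,9}
C ∪ A = {1,2,6,7,8,10}
B △ (C ∪ A) = {3,7,8,9}
3 lies in both, so they are not disjoint.

No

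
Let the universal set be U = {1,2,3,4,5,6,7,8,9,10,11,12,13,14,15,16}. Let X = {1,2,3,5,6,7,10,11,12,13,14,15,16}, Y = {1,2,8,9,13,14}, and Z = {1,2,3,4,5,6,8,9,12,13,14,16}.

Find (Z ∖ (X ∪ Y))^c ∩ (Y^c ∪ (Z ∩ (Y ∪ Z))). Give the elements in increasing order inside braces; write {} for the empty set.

X ∪ Y = {1,2,3,5,6,7,8,9,10,11,12,13,14,15,16}
Z ∖ (X ∪ Y) = {4}
(Z ∖ (X ∪ Y))^c = {1,2,3,5,6,7,8,9,10,11,12,13,14,15,16}
Y^c = {3,4,5,6,7,10,11,12,15,16}
Y ∪ Z = {1,2,3,4,5,6,8,9,12,13,14,16}
Z ∩ (Y ∪ Z) = {1,2,3,4,5,6,8,9,12,13,14,16}
Y^c ∪ (Z ∩ (Y ∪ Z)) = {1,2,3,4,5,6,7,8,9,10,11,12,13,14,15,16}
(Z ∖ (X ∪ Y))^c ∩ (Y^c ∪ (Z ∩ (Y ∪ Z))) = {1,2,3,5,6,7,8,9,10,11,12,13,14,15,16}

{1,2,3,5,6,7,8,9,10,11,12,13,14,15,16}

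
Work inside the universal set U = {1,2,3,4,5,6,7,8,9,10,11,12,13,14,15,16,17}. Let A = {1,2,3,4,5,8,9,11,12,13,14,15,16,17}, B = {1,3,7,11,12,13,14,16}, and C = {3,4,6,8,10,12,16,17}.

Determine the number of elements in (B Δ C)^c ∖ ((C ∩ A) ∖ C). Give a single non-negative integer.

B Δ C = {1,4,6,7,8,10,11,13,14,17}
(B Δ C)^c = {2,3,5,9,12,15,16}
C ∩ A = {3,4,8,12,16,17}
(C ∩ A) ∖ C = {}
(B Δ C)^c ∖ ((C ∩ A) ∖ C) = {2,3,5,9,12,15,16}
|(B Δ C)^c ∖ ((C ∩ A) ∖ C)| = 7

7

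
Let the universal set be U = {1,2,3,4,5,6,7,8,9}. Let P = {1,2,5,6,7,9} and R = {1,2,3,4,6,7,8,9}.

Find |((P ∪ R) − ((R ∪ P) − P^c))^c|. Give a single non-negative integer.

P ∪ R = {1,2,3,4,5,6,7,8,9}
R ∪ P = {1,2,3,4,5,6,7,8,9}
P^c = {3,4,8}
(R ∪ P) − P^c = {1,2,5,6,7,9}
(P ∪ R) − ((R ∪ P) − P^c) = {3,4,8}
((P ∪ R) − ((R ∪ P) − P^c))^c = {1,2,5,6,7,9}
|((P ∪ R) − ((R ∪ P) − P^c))^c| = 6

6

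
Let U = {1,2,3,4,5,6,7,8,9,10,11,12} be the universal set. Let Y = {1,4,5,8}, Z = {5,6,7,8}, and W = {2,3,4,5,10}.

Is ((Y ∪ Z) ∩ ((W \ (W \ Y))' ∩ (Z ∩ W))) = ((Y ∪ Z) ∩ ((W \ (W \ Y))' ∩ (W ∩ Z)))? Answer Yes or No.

Yes

Y ∪ Z = {1,4,5,6,7,8}
W \ Y = {2,3,10}
W \ (W \ Y) = {4,5}
(W \ (W \ Y))' = {1,2,3,6,7,8,9,10,11,12}
Z ∩ W = {5}
(W \ (W \ Y))' ∩ (Z ∩ W) = {}
(Y ∪ Z) ∩ ((W \ (W \ Y))' ∩ (Z ∩ W)) = {}
W ∩ Z = {5}
(W \ (W \ Y))' ∩ (W ∩ Z) = {}
(Y ∪ Z) ∩ ((W \ (W \ Y))' ∩ (W ∩ Z)) = {}
Both equal {}, so (Y ∪ Z) ∩ ((W \ (W \ Y))' ∩ (Z ∩ W)) = (Y ∪ Z) ∩ ((W \ (W \ Y))' ∩ (W ∩ Z)).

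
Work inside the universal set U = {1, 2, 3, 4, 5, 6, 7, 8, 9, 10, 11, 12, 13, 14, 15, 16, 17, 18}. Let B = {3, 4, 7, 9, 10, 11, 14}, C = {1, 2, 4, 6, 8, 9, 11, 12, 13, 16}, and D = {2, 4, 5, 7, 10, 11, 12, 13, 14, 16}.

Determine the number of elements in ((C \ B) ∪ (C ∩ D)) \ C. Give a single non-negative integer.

C \ B = {1, 2, 6, 8, 12, 13, 16}
C ∩ D = {2, 4, 11, 12, 13, 16}
(C \ B) ∪ (C ∩ D) = {1, 2, 4, 6, 8, 11, 12, 13, 16}
((C \ B) ∪ (C ∩ D)) \ C = {}
|((C \ B) ∪ (C ∩ D)) \ C| = 0

0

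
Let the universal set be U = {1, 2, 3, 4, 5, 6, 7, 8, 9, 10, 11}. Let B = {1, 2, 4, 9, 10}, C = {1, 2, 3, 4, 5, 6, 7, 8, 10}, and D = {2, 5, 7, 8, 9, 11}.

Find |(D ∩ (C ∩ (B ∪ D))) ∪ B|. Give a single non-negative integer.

B ∪ D = {1, 2, 4, 5, 7, 8, 9, 10, 11}
C ∩ (B ∪ D) = {1, 2, 4, 5, 7, 8, 10}
D ∩ (C ∩ (B ∪ D)) = {2, 5, 7, 8}
(D ∩ (C ∩ (B ∪ D))) ∪ B = {1, 2, 4, 5, 7, 8, 9, 10}
|(D ∩ (C ∩ (B ∪ D))) ∪ B| = 8

8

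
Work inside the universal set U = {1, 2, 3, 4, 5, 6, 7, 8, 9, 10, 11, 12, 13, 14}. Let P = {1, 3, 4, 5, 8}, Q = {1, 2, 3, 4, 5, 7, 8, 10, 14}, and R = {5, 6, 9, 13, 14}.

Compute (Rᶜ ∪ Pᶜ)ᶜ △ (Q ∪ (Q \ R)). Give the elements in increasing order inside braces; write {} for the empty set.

Rᶜ = {1, 2, 3, 4, 7, 8, 10, 11, 12}
Pᶜ = {2, 6, 7, 9, 10, 11, 12, 13, 14}
Rᶜ ∪ Pᶜ = {1, 2, 3, 4, 6, 7, 8, 9, 10, 11, 12, 13, 14}
(Rᶜ ∪ Pᶜ)ᶜ = {5}
Q \ R = {1, 2, 3, 4, 7, 8, 10}
Q ∪ (Q \ R) = {1, 2, 3, 4, 5, 7, 8, 10, 14}
(Rᶜ ∪ Pᶜ)ᶜ △ (Q ∪ (Q \ R)) = {1, 2, 3, 4, 7, 8, 10, 14}

{1, 2, 3, 4, 7, 8, 10, 14}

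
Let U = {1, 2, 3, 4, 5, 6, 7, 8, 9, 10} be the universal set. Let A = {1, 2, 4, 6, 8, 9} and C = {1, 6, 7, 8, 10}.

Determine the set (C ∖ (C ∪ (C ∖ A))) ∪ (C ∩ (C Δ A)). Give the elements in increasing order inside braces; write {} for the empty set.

{7, 10}

C ∖ A = {7, 10}
C ∪ (C ∖ A) = {1, 6, 7, 8, 10}
C ∖ (C ∪ (C ∖ A)) = {}
C Δ A = {2, 4, 7, 9, 10}
C ∩ (C Δ A) = {7, 10}
(C ∖ (C ∪ (C ∖ A))) ∪ (C ∩ (C Δ A)) = {7, 10}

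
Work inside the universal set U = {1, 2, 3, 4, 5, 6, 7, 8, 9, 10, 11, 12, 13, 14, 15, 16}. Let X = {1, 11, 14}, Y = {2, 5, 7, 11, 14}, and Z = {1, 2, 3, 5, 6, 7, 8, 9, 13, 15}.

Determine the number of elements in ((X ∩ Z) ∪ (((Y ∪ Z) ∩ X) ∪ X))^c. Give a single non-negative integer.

X ∩ Z = {1}
Y ∪ Z = {1, 2, 3, 5, 6, 7, 8, 9, 11, 13, 14, 15}
(Y ∪ Z) ∩ X = {1, 11, 14}
((Y ∪ Z) ∩ X) ∪ X = {1, 11, 14}
(X ∩ Z) ∪ (((Y ∪ Z) ∩ X) ∪ X) = {1, 11, 14}
((X ∩ Z) ∪ (((Y ∪ Z) ∩ X) ∪ X))^c = {2, 3, 4, 5, 6, 7, 8, 9, 10, 12, 13, 15, 16}
|((X ∩ Z) ∪ (((Y ∪ Z) ∩ X) ∪ X))^c| = 13

13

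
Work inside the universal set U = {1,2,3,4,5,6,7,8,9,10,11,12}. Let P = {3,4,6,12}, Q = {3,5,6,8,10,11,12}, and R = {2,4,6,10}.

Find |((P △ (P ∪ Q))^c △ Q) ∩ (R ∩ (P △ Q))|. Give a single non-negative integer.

P ∪ Q = {3,4,5,6,8,10,11,12}
P △ (P ∪ Q) = {5,8,10,11}
(P △ (P ∪ Q))^c = {1,2,3,4,6,7,9,12}
(P △ (P ∪ Q))^c △ Q = {1,2,4,5,7,8,9,10,11}
P △ Q = {4,5,8,10,11}
R ∩ (P △ Q) = {4,10}
((P △ (P ∪ Q))^c △ Q) ∩ (R ∩ (P △ Q)) = {4,10}
|((P △ (P ∪ Q))^c △ Q) ∩ (R ∩ (P △ Q))| = 2

2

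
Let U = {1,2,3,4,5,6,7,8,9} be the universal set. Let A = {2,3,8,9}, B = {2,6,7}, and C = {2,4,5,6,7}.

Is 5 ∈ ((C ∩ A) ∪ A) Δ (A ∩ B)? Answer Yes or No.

No

5 ∈ C and 5 ∉ A, so 5 ∉ C ∩ A
5 ∉ (C ∩ A) and 5 ∉ A, so 5 ∉ (C ∩ A) ∪ A
5 ∉ A and 5 ∉ B, so 5 ∉ A ∩ B
5 ∉ ((C ∩ A) ∪ A) and 5 ∉ (A ∩ B), so 5 ∉ ((C ∩ A) ∪ A) Δ (A ∩ B)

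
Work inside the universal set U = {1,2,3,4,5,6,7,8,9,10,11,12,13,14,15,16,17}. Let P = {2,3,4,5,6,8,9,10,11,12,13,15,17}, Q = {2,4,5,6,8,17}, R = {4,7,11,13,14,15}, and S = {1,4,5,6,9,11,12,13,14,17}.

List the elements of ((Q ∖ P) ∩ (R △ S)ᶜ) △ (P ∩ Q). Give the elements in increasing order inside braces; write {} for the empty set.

{2,4,5,6,8,17}

Q ∖ P = {}
R △ S = {1,5,6,7,9,12,15,17}
(R △ S)ᶜ = {2,3,4,8,10,11,13,14,16}
(Q ∖ P) ∩ (R △ S)ᶜ = {}
P ∩ Q = {2,4,5,6,8,17}
((Q ∖ P) ∩ (R △ S)ᶜ) △ (P ∩ Q) = {2,4,5,6,8,17}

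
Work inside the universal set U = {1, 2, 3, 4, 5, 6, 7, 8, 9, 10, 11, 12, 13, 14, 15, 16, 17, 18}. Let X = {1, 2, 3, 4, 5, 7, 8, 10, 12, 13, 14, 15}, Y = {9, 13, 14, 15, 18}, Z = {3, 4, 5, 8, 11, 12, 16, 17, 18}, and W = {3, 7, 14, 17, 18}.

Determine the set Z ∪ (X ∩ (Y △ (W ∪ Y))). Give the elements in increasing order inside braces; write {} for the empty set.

{3, 4, 5, 7, 8, 11, 12, 16, 17, 18}

W ∪ Y = {3, 7, 9, 13, 14, 15, 17, 18}
Y △ (W ∪ Y) = {3, 7, 17}
X ∩ (Y △ (W ∪ Y)) = {3, 7}
Z ∪ (X ∩ (Y △ (W ∪ Y))) = {3, 4, 5, 7, 8, 11, 12, 16, 17, 18}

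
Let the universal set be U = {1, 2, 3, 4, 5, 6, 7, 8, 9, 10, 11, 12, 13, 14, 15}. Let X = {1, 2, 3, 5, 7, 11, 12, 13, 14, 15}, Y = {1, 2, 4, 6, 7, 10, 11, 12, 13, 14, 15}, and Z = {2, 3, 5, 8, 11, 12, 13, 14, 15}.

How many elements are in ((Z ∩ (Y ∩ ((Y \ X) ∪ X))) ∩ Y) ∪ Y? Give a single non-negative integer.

11

Y \ X = {4, 6, 10}
(Y \ X) ∪ X = {1, 2, 3, 4, 5, 6, 7, 10, 11, 12, 13, 14, 15}
Y ∩ ((Y \ X) ∪ X) = {1, 2, 4, 6, 7, 10, 11, 12, 13, 14, 15}
Z ∩ (Y ∩ ((Y \ X) ∪ X)) = {2, 11, 12, 13, 14, 15}
(Z ∩ (Y ∩ ((Y \ X) ∪ X))) ∩ Y = {2, 11, 12, 13, 14, 15}
((Z ∩ (Y ∩ ((Y \ X) ∪ X))) ∩ Y) ∪ Y = {1, 2, 4, 6, 7, 10, 11, 12, 13, 14, 15}
|((Z ∩ (Y ∩ ((Y \ X) ∪ X))) ∩ Y) ∪ Y| = 11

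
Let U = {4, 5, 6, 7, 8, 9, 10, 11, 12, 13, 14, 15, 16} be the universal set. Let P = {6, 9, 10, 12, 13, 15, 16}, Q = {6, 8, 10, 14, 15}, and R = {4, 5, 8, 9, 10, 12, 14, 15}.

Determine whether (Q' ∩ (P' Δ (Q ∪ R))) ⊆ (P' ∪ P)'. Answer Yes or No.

Q' = {4, 5, 7, 9, 11, 12, 13, 16}
P' = {4, 5, 7, 8, 11, 14}
Q ∪ R = {4, 5, 6, 8, 9, 10, 12, 14, 15}
P' Δ (Q ∪ R) = {6, 7, 9, 10, 11, 12, 15}
Q' ∩ (P' Δ (Q ∪ R)) = {7, 9, 11, 12}
P' ∪ P = {4, 5, 6, 7, 8, 9, 10, 11, 12, 13, 14, 15, 16}
(P' ∪ P)' = {}
7 ∈ Q' ∩ (P' Δ (Q ∪ R)) but 7 ∉ (P' ∪ P)', so the inclusion fails.

No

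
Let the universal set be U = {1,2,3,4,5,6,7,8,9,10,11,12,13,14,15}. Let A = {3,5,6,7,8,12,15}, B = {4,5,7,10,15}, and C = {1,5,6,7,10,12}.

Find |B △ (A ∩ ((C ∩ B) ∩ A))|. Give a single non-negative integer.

3

C ∩ B = {5,7,10}
(C ∩ B) ∩ A = {5,7}
A ∩ ((C ∩ B) ∩ A) = {5,7}
B △ (A ∩ ((C ∩ B) ∩ A)) = {4,10,15}
|B △ (A ∩ ((C ∩ B) ∩ A))| = 3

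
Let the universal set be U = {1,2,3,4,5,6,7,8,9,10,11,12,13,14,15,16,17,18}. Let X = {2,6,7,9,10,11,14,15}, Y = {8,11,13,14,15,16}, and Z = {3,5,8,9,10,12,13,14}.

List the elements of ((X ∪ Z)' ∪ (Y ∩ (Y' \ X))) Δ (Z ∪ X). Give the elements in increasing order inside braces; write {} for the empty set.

{1,2,3,4,5,6,7,8,9,10,11,12,13,14,15,16,17,18}

X ∪ Z = {2,3,5,6,7,8,9,10,11,12,13,14,15}
(X ∪ Z)' = {1,4,16,17,18}
Y' = {1,2,3,4,5,6,7,9,10,12,17,18}
Y' \ X = {1,3,4,5,12,17,18}
Y ∩ (Y' \ X) = {}
(X ∪ Z)' ∪ (Y ∩ (Y' \ X)) = {1,4,16,17,18}
Z ∪ X = {2,3,5,6,7,8,9,10,11,12,13,14,15}
((X ∪ Z)' ∪ (Y ∩ (Y' \ X))) Δ (Z ∪ X) = {1,2,3,4,5,6,7,8,9,10,11,12,13,14,15,16,17,18}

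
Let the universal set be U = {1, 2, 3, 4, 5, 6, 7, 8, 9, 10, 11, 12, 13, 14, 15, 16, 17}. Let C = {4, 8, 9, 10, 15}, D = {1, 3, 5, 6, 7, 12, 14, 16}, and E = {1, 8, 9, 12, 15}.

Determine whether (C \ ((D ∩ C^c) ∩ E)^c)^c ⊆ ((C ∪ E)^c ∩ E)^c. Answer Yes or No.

C^c = {1, 2, 3, 5, 6, 7, 11, 12, 13, 14, 16, 17}
D ∩ C^c = {1, 3, 5, 6, 7, 12, 14, 16}
(D ∩ C^c) ∩ E = {1, 12}
((D ∩ C^c) ∩ E)^c = {2, 3, 4, 5, 6, 7, 8, 9, 10, 11, 13, 14, 15, 16, 17}
C \ ((D ∩ C^c) ∩ E)^c = {}
(C \ ((D ∩ C^c) ∩ E)^c)^c = {1, 2, 3, 4, 5, 6, 7, 8, 9, 10, 11, 12, 13, 14, 15, 16, 17}
C ∪ E = {1, 4, 8, 9, 10, 12, 15}
(C ∪ E)^c = {2, 3, 5, 6, 7, 11, 13, 14, 16, 17}
(C ∪ E)^c ∩ E = {}
((C ∪ E)^c ∩ E)^c = {1, 2, 3, 4, 5, 6, 7, 8, 9, 10, 11, 12, 13, 14, 15, 16, 17}
Every element of {1, 2, 3, 4, 5, 6, 7, 8, 9, 10, 11, 12, 13, 14, 15, 16, 17} is in {1, 2, 3, 4, 5, 6, 7, 8, 9, 10, 11, 12, 13, 14, 15, 16, 17}, so (C \ ((D ∩ C^c) ∩ E)^c)^c ⊆ ((C ∪ E)^c ∩ E)^c.

Yes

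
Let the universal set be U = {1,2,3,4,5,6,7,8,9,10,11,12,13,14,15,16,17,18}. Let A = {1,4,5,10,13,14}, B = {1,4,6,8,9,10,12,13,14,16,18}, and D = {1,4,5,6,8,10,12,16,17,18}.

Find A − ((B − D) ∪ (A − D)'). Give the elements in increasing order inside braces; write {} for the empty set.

{}

B − D = {9,13,14}
A − D = {13,14}
(A − D)' = {1,2,3,4,5,6,7,8,9,10,11,12,15,16,17,18}
(B − D) ∪ (A − D)' = {1,2,3,4,5,6,7,8,9,10,11,12,13,14,15,16,17,18}
A − ((B − D) ∪ (A − D)') = {}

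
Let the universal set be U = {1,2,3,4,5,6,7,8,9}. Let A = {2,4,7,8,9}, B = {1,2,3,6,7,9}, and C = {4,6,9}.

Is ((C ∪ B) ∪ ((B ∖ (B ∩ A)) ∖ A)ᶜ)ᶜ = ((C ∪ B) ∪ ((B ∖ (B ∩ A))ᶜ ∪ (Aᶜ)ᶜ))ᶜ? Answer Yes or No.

C ∪ B = {1,2,3,4,6,7,9}
B ∩ A = {2,7,9}
B ∖ (B ∩ A) = {1,3,6}
(B ∖ (B ∩ A)) ∖ A = {1,3,6}
((B ∖ (B ∩ A)) ∖ A)ᶜ = {2,4,5,7,8,9}
(C ∪ B) ∪ ((B ∖ (B ∩ A)) ∖ A)ᶜ = {1,2,3,4,5,6,7,8,9}
((C ∪ B) ∪ ((B ∖ (B ∩ A)) ∖ A)ᶜ)ᶜ = {}
(B ∖ (B ∩ A))ᶜ = {2,4,5,7,8,9}
Aᶜ = {1,3,5,6}
(Aᶜ)ᶜ = {2,4,7,8,9}
(B ∖ (B ∩ A))ᶜ ∪ (Aᶜ)ᶜ = {2,4,5,7,8,9}
(C ∪ B) ∪ ((B ∖ (B ∩ A))ᶜ ∪ (Aᶜ)ᶜ) = {1,2,3,4,5,6,7,8,9}
((C ∪ B) ∪ ((B ∖ (B ∩ A))ᶜ ∪ (Aᶜ)ᶜ))ᶜ = {}
Both equal {}, so ((C ∪ B) ∪ ((B ∖ (B ∩ A)) ∖ A)ᶜ)ᶜ = ((C ∪ B) ∪ ((B ∖ (B ∩ A))ᶜ ∪ (Aᶜ)ᶜ))ᶜ.

Yes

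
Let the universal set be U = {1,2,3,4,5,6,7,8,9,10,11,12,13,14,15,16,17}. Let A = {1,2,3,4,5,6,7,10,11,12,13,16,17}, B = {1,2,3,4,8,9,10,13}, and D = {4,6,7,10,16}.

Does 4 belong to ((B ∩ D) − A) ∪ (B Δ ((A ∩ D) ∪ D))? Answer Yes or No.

No

4 ∈ B and 4 ∈ D, so 4 ∈ B ∩ D
4 ∈ (B ∩ D) and 4 ∈ A, so 4 ∉ (B ∩ D) − A
4 ∈ A and 4 ∈ D, so 4 ∈ A ∩ D
4 ∈ (A ∩ D) and 4 ∈ D, so 4 ∈ (A ∩ D) ∪ D
4 ∈ B and 4 ∈ ((A ∩ D) ∪ D), so 4 ∉ B Δ ((A ∩ D) ∪ D)
4 ∉ ((B ∩ D) − A) and 4 ∉ (B Δ ((A ∩ D) ∪ D)), so 4 ∉ ((B ∩ D) − A) ∪ (B Δ ((A ∩ D) ∪ D))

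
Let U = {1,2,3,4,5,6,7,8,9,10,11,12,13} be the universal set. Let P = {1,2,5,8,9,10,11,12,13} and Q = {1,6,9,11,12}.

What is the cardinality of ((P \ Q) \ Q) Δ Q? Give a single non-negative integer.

P \ Q = {2,5,8,10,13}
(P \ Q) \ Q = {2,5,8,10,13}
((P \ Q) \ Q) Δ Q = {1,2,5,6,8,9,10,11,12,13}
|((P \ Q) \ Q) Δ Q| = 10

10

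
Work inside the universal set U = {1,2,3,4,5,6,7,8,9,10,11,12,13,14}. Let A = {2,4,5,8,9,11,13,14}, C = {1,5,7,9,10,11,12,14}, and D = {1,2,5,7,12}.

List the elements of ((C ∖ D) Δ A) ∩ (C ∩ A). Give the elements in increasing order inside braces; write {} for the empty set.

C ∖ D = {9,10,11,14}
(C ∖ D) Δ A = {2,4,5,8,10,13}
C ∩ A = {5,9,11,14}
((C ∖ D) Δ A) ∩ (C ∩ A) = {5}

{5}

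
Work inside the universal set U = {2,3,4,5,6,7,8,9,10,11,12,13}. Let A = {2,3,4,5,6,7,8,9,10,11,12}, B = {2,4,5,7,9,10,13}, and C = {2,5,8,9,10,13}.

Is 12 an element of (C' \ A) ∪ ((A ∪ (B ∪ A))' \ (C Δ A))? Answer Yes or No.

12 ∉ C, so 12 ∈ C'
12 ∈ C' and 12 ∈ A, so 12 ∉ C' \ A
12 ∉ B and 12 ∈ A, so 12 ∈ B ∪ A
12 ∈ A and 12 ∈ (B ∪ A), so 12 ∈ A ∪ (B ∪ A)
12 ∉ (A ∪ (B ∪ A))' since 12 ∈ (A ∪ (B ∪ A))
12 ∉ C and 12 ∈ A, so 12 ∈ C Δ A
12 ∉ (A ∪ (B ∪ A))' and 12 ∈ (C Δ A), so 12 ∉ (A ∪ (B ∪ A))' \ (C Δ A)
12 ∉ (C' \ A) and 12 ∉ ((A ∪ (B ∪ A))' \ (C Δ A)), so 12 ∉ (C' \ A) ∪ ((A ∪ (B ∪ A))' \ (C Δ A))

No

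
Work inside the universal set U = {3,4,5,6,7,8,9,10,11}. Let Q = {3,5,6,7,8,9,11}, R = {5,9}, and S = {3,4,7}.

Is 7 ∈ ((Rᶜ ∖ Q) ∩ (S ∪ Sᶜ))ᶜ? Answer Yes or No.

Yes

7 ∉ R, so 7 ∈ Rᶜ
7 ∈ Rᶜ and 7 ∈ Q, so 7 ∉ Rᶜ ∖ Q
7 ∈ S, so 7 ∉ Sᶜ
7 ∈ S and 7 ∉ Sᶜ, so 7 ∈ S ∪ Sᶜ
7 ∉ (Rᶜ ∖ Q) and 7 ∈ (S ∪ Sᶜ), so 7 ∉ (Rᶜ ∖ Q) ∩ (S ∪ Sᶜ)
7 ∈ ((Rᶜ ∖ Q) ∩ (S ∪ Sᶜ))ᶜ since 7 ∉ ((Rᶜ ∖ Q) ∩ (S ∪ Sᶜ))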